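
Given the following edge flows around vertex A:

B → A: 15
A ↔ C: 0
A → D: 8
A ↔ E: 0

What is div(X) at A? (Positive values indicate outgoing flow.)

Divergence = sum of outgoing flows = (-15) + 0 + 8 + 0 = -7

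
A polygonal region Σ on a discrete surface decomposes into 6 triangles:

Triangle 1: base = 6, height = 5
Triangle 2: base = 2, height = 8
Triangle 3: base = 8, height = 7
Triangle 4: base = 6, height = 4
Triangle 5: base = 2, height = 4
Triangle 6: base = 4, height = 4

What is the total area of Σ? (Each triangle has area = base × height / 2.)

(1/2)×6×5 + (1/2)×2×8 + (1/2)×8×7 + (1/2)×6×4 + (1/2)×2×4 + (1/2)×4×4 = 75.0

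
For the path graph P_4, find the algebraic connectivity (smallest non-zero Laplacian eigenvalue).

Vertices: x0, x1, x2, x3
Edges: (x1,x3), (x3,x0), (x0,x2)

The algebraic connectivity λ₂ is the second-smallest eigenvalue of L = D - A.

The path graph P_n has Laplacian eigenvalues λ_k = 2 − 2cos(kπ/n), k = 0, 1, …, n−1. Here n = 4:
k=0: 2 − 2cos(0) = 0.0; k=1: 2 − 2cos(π/4) = 0.5858; k=2: 2 − 2cos(π/2) = 2.0; k=3: 2 − 2cos(3π/4) = 3.4142.
Laplacian eigenvalues: [0.0, 0.5858, 2.0, 3.4142]. Algebraic connectivity (smallest non-zero eigenvalue) = 0.5858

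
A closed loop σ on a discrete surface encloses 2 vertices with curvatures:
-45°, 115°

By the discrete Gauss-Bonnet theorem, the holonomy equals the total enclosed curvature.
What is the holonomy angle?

Holonomy = total enclosed curvature = (-45°) + 115° = 70°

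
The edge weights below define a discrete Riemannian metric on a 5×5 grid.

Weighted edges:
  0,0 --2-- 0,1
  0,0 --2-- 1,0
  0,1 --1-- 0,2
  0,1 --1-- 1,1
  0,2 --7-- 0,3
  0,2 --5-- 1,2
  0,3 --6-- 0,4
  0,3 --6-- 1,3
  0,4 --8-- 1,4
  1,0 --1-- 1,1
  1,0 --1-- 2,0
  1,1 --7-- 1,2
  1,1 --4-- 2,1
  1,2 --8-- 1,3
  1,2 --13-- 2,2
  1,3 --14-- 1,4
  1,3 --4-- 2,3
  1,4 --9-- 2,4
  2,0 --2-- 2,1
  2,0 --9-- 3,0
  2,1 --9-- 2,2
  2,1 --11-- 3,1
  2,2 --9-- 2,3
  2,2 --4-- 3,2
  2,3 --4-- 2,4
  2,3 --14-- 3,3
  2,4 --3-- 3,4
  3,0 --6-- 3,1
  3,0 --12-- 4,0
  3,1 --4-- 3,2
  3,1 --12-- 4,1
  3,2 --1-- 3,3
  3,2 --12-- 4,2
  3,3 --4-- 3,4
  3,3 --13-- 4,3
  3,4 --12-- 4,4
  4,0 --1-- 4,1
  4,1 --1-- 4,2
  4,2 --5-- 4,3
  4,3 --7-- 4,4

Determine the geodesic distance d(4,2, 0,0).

Shortest path: 4,2 → 4,1 → 4,0 → 3,0 → 2,0 → 1,0 → 0,0, total weight = 26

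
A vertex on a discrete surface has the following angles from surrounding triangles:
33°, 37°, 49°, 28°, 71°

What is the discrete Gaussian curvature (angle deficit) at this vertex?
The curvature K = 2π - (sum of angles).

Sum of angles = 218°. K = 360° - 218° = 142° = 71π/90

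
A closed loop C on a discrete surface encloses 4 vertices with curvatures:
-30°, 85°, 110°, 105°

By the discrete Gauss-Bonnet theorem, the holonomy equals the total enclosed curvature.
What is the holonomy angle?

Holonomy = total enclosed curvature = (-30°) + 85° + 110° + 105° = 270°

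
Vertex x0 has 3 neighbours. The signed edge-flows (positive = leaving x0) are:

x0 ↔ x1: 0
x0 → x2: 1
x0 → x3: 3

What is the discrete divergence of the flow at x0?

Divergence = sum of outgoing flows = 0 + 1 + 3 = 4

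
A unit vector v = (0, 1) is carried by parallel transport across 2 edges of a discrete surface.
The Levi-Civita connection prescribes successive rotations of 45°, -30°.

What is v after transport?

Total rotation: 45° + (-30°) = 15°. Final vector: (-0.2588, 0.9659)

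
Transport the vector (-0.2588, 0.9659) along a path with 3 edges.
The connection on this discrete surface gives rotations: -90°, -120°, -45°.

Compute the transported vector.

Total rotation: (-90°) + (-120°) + (-45°) = -255° ≡ 105° (mod 360°). Final vector: (-0.8660, -0.5000)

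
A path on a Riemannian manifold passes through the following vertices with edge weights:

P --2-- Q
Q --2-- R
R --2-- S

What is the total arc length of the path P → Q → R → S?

Arc length = 2 + 2 + 2 = 6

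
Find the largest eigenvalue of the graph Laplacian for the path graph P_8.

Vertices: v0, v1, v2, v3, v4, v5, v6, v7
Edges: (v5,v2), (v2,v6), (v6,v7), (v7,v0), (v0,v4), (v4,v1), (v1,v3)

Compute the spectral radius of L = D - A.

The path graph P_n has Laplacian eigenvalues λ_k = 2 − 2cos(kπ/n), k = 0, 1, …, n−1. Here n = 8:
k=0: 2 − 2cos(0) = 0.0; k=1: 2 − 2cos(π/8) = 0.1522; k=2: 2 − 2cos(π/4) = 0.5858; k=3: 2 − 2cos(3π/8) = 1.2346; k=4: 2 − 2cos(π/2) = 2.0; k=5: 2 − 2cos(5π/8) = 2.7654; k=6: 2 − 2cos(3π/4) = 3.4142; k=7: 2 − 2cos(7π/8) = 3.8478.
Laplacian eigenvalues: [0.0, 0.1522, 0.5858, 1.2346, 2.0, 2.7654, 3.4142, 3.8478]. Largest eigenvalue (spectral radius) = 3.8478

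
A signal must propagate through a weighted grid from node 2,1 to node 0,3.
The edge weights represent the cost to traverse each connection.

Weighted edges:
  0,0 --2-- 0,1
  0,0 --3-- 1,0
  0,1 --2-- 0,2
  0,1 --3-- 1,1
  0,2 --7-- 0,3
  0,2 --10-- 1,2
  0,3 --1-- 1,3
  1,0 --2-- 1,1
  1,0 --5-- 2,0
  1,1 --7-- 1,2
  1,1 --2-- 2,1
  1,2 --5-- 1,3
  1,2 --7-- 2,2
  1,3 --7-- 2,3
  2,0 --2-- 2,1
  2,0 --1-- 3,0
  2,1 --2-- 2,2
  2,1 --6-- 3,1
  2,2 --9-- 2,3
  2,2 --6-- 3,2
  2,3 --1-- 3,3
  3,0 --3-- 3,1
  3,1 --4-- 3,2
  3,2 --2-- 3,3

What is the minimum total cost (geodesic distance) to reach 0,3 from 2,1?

Shortest path: 2,1 → 1,1 → 0,1 → 0,2 → 0,3, total weight = 14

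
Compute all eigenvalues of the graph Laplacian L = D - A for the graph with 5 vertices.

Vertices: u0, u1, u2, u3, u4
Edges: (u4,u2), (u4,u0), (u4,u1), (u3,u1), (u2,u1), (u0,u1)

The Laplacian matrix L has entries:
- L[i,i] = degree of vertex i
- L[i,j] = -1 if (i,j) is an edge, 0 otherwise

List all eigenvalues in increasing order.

Degrees: deg(u0) = 2, deg(u1) = 4, deg(u2) = 2, deg(u3) = 1, deg(u4) = 3.
L = D − A with rows/columns ordered (u0, u1, u2, u3, u4):
  [ 2, -1,  0,  0, -1]
  [-1,  4, -1, -1, -1]
  [ 0, -1,  2,  0, -1]
  [ 0, -1,  0,  1,  0]
  [-1, -1, -1,  0,  3]
Characteristic polynomial: det(λI − L) = λ(λ − 1)(λ − 2)(λ − 4)(λ − 5).
Roots: λ = 0; (λ − 1) = 0 ⇒ λ = 1; (λ − 2) = 0 ⇒ λ = 2; (λ − 4) = 0 ⇒ λ = 4; (λ − 5) = 0 ⇒ λ = 5.
(Check: the roots sum (with multiplicity) to 12, matching trace L = Σdeg = 2·6 = 12.)
Laplacian eigenvalues (increasing order): [0.0, 1.0, 2.0, 4.0, 5.0]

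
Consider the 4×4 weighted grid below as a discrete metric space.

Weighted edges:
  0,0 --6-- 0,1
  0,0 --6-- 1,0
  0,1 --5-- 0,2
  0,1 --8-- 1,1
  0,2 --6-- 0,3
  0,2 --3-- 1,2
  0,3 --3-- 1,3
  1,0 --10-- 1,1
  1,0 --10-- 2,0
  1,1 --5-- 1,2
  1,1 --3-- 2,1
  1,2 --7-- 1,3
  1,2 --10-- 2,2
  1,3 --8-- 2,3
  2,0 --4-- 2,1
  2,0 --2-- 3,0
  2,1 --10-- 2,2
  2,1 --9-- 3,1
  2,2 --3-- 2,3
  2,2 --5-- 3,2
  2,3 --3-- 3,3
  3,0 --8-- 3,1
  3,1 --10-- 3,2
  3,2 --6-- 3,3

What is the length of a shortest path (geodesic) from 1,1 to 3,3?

Shortest path: 1,1 → 2,1 → 2,2 → 2,3 → 3,3, total weight = 19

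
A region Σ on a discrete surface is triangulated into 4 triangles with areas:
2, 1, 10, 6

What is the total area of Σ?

2 + 1 + 10 + 6 = 19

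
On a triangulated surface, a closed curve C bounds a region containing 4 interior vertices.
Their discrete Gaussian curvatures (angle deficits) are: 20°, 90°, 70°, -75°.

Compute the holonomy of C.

Holonomy = total enclosed curvature = 20° + 90° + 70° + (-75°) = 105°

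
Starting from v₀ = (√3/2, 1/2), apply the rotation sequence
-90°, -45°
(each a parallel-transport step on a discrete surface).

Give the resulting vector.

Total rotation: (-90°) + (-45°) = -135°. Final vector: (-0.2588, -0.9659)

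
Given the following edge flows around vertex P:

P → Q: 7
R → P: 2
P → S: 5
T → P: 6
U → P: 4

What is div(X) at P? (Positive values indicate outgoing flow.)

Divergence = sum of outgoing flows = 7 + (-2) + 5 + (-6) + (-4) = 0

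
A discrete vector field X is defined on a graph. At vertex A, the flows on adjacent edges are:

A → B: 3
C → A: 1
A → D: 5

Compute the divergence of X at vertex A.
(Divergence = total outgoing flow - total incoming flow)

Divergence = sum of outgoing flows = 3 + (-1) + 5 = 7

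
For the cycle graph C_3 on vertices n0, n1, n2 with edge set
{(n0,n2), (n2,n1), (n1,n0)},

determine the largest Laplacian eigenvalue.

The cycle graph C_n has Laplacian eigenvalues λ_k = 2 − 2cos(2πk/n), k = 0, 1, …, n−1. Here n = 3:
k=0: 2 − 2cos(0) = 0.0; k=1: 2 − 2cos(2π/3) = 3.0; k=2: 2 − 2cos(4π/3) = 3.0.
Laplacian eigenvalues: [0.0, 3.0, 3.0]. Largest eigenvalue (spectral radius) = 3.0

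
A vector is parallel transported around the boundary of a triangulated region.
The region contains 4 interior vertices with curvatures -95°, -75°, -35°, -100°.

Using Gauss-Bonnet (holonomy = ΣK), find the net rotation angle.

Holonomy = total enclosed curvature = (-95°) + (-75°) + (-35°) + (-100°) = -305°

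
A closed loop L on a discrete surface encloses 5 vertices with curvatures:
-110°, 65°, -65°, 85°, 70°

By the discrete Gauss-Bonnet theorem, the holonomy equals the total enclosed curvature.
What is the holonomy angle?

Holonomy = total enclosed curvature = (-110°) + 65° + (-65°) + 85° + 70° = 45°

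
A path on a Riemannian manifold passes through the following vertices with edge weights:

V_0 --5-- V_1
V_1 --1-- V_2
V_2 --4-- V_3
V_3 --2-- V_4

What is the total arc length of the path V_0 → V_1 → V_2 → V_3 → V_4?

Arc length = 5 + 1 + 4 + 2 = 12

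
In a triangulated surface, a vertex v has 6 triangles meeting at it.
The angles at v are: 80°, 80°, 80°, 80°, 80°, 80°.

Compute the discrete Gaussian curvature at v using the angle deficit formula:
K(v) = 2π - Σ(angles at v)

Sum of angles = 480°. K = 360° - 480° = -120° = -2π/3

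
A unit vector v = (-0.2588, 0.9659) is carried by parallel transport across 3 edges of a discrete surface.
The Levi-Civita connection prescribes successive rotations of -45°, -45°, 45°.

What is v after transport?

Total rotation: (-45°) + (-45°) + 45° = -45°. Final vector: (0.5000, 0.8660)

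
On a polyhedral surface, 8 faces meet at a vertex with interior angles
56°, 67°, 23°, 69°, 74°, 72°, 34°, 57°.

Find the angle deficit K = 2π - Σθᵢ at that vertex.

Sum of angles = 452°. K = 360° - 452° = -92° = -23π/45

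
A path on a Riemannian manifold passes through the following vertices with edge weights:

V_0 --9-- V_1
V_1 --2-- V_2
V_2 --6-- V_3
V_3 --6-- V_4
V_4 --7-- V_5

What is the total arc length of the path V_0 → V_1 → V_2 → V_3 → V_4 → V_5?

Arc length = 9 + 2 + 6 + 6 + 7 = 30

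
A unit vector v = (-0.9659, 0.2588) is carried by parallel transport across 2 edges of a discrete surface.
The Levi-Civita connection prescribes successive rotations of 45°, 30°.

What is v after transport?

Total rotation: 45° + 30° = 75°. Final vector: (-0.5000, -0.8660)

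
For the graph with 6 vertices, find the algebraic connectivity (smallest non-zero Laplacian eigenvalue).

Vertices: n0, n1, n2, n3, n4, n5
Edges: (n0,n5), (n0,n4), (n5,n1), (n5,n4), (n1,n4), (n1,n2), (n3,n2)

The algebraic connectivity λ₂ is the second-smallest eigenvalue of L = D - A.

Degrees: deg(n0) = 2, deg(n1) = 3, deg(n2) = 2, deg(n3) = 1, deg(n4) = 3, deg(n5) = 3.
L = D − A with rows/columns ordered (n0, n1, n2, n3, n4, n5):
  [ 2,  0,  0,  0, -1, -1]
  [ 0,  3, -1,  0, -1, -1]
  [ 0, -1,  2, -1,  0,  0]
  [ 0,  0, -1,  1,  0,  0]
  [-1, -1,  0,  0,  3, -1]
  [-1, -1,  0,  0, -1,  3]
Characteristic polynomial: det(λI − L) = λ(λ² − 5λ + 2)(λ − 2)(λ − 3)(λ − 4).
Roots: λ = 0; (λ² − 5λ + 2) = 0 ⇒ λ = (5 ± √17)/2 ≈ 0.4384, 4.5616; (λ − 2) = 0 ⇒ λ = 2; (λ − 3) = 0 ⇒ λ = 3; (λ − 4) = 0 ⇒ λ = 4.
(Check: the roots sum (with multiplicity) to 14, matching trace L = Σdeg = 2·7 = 14.)
Laplacian eigenvalues: [0.0, 0.4384, 2.0, 3.0, 4.0, 4.5616]. Algebraic connectivity (smallest non-zero eigenvalue) = 0.4384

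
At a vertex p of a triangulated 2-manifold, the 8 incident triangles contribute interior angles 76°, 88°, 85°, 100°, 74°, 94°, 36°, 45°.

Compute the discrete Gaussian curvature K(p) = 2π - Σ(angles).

Sum of angles = 598°. K = 360° - 598° = -238° = -119π/90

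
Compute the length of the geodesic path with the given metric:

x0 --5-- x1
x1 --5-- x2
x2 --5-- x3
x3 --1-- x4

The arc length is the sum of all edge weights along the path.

Arc length = 5 + 5 + 5 + 1 = 16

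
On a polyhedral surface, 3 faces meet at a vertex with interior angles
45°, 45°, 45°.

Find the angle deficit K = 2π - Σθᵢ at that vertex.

Sum of angles = 135°. K = 360° - 135° = 225° = 5π/4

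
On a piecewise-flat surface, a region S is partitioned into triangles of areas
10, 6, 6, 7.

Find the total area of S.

10 + 6 + 6 + 7 = 29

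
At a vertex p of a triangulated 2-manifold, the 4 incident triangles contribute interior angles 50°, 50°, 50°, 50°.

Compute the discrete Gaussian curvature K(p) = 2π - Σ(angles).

Sum of angles = 200°. K = 360° - 200° = 160° = 8π/9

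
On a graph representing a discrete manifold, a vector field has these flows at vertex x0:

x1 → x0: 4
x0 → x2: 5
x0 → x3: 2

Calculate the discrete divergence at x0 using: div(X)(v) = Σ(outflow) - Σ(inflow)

Divergence = sum of outgoing flows = (-4) + 5 + 2 = 3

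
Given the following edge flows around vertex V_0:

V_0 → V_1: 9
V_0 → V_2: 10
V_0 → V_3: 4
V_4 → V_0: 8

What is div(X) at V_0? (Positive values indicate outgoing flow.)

Divergence = sum of outgoing flows = 9 + 10 + 4 + (-8) = 15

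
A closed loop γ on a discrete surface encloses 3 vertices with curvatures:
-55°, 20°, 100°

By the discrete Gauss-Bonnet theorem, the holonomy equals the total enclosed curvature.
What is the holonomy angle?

Holonomy = total enclosed curvature = (-55°) + 20° + 100° = 65°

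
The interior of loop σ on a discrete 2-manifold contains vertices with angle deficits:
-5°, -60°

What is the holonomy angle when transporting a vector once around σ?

Holonomy = total enclosed curvature = (-5°) + (-60°) = -65°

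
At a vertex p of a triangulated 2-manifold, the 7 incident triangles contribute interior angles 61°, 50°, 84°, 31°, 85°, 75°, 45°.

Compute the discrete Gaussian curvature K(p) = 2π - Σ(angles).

Sum of angles = 431°. K = 360° - 431° = -71° = -71π/180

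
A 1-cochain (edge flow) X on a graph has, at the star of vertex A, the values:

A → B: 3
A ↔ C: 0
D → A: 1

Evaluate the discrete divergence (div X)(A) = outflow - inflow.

Divergence = sum of outgoing flows = 3 + 0 + (-1) = 2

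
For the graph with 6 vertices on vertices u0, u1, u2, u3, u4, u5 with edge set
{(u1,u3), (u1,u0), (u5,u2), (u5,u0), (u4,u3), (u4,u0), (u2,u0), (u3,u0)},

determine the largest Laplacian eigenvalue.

Degrees: deg(u0) = 5, deg(u1) = 2, deg(u2) = 2, deg(u3) = 3, deg(u4) = 2, deg(u5) = 2.
L = D − A with rows/columns ordered (u0, u1, u2, u3, u4, u5):
  [ 5, -1, -1, -1, -1, -1]
  [-1,  2,  0, -1,  0,  0]
  [-1,  0,  2,  0,  0, -1]
  [-1, -1,  0,  3, -1,  0]
  [-1,  0,  0, -1,  2,  0]
  [-1,  0, -1,  0,  0,  2]
Characteristic polynomial: det(λI − L) = λ(λ − 1)(λ − 2)(λ − 3)(λ − 4)(λ − 6).
Roots: λ = 0; (λ − 1) = 0 ⇒ λ = 1; (λ − 2) = 0 ⇒ λ = 2; (λ − 3) = 0 ⇒ λ = 3; (λ − 4) = 0 ⇒ λ = 4; (λ − 6) = 0 ⇒ λ = 6.
(Check: the roots sum (with multiplicity) to 16, matching trace L = Σdeg = 2·8 = 16.)
Laplacian eigenvalues: [0.0, 1.0, 2.0, 3.0, 4.0, 6.0]. Largest eigenvalue (spectral radius) = 6.0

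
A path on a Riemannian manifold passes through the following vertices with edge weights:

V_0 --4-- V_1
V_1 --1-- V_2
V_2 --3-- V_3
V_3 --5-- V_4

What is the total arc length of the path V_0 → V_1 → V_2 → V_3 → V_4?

Arc length = 4 + 1 + 3 + 5 = 13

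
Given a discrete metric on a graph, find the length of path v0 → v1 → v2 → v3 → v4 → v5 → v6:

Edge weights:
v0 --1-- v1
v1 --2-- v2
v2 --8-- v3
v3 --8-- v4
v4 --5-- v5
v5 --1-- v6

Arc length = 1 + 2 + 8 + 8 + 5 + 1 = 25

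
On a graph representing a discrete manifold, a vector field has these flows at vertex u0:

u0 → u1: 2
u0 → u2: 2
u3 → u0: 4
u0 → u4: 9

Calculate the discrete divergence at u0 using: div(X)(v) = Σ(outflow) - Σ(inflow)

Divergence = sum of outgoing flows = 2 + 2 + (-4) + 9 = 9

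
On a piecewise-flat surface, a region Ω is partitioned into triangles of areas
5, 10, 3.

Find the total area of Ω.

5 + 10 + 3 = 18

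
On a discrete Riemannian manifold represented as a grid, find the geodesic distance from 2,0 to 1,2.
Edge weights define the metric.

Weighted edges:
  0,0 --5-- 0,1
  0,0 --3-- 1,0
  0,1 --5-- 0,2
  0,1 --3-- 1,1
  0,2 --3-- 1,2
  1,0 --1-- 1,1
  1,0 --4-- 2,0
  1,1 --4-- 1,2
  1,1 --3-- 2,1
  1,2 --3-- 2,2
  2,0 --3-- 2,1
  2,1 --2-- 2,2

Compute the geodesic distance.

Shortest path: 2,0 → 2,1 → 2,2 → 1,2, total weight = 8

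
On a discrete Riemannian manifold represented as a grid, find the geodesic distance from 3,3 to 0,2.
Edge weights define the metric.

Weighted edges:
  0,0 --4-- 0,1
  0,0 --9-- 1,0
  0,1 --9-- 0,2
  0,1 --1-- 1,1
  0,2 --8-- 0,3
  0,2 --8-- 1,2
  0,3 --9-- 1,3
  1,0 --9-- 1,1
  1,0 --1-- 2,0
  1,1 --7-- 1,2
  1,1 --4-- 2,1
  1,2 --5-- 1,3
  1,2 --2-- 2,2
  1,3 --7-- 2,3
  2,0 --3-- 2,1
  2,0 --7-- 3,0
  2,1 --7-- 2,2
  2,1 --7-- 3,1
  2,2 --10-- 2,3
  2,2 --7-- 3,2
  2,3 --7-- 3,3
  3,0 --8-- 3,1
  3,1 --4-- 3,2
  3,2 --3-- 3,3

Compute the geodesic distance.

Shortest path: 3,3 → 3,2 → 2,2 → 1,2 → 0,2, total weight = 20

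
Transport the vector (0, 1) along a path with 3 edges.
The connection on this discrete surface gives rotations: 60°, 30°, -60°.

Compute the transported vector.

Total rotation: 60° + 30° + (-60°) = 30°. Final vector: (-0.5000, 0.8660)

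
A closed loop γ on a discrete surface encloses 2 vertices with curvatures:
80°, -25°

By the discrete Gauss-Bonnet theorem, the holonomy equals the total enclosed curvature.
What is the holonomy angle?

Holonomy = total enclosed curvature = 80° + (-25°) = 55°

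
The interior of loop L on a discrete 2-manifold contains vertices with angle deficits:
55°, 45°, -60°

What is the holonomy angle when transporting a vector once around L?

Holonomy = total enclosed curvature = 55° + 45° + (-60°) = 40°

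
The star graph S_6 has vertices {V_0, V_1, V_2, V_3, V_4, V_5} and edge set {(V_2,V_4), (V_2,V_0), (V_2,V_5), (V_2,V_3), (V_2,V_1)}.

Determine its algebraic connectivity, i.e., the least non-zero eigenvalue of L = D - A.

The star S_6 is the complete bipartite graph K_{1,5} (one hub of degree 5, 5 leaves of degree 1). The Laplacian spectrum of K_{p,q} is 0, p (multiplicity q−1), q (multiplicity p−1), p+q. With p = 1, q = 5: 0 once, 1 with multiplicity 4, and 6 once. (Check: trace L = sum of degrees = 10 = 4·1 + 6.)
Laplacian eigenvalues: [0.0, 1.0, 1.0, 1.0, 1.0, 6.0]. Algebraic connectivity (smallest non-zero eigenvalue) = 1.0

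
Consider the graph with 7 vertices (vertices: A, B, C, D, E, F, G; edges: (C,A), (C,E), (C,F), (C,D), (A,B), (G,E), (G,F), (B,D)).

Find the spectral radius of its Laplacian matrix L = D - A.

Degrees: deg(A) = 2, deg(B) = 2, deg(C) = 4, deg(D) = 2, deg(E) = 2, deg(F) = 2, deg(G) = 2.
L = D − A with rows/columns ordered (A, B, C, D, E, F, G):
  [ 2, -1, -1,  0,  0,  0,  0]
  [-1,  2,  0, -1,  0,  0,  0]
  [-1,  0,  4, -1, -1, -1,  0]
  [ 0, -1, -1,  2,  0,  0,  0]
  [ 0,  0, -1,  0,  2,  0, -1]
  [ 0,  0, -1,  0,  0,  2, -1]
  [ 0,  0,  0,  0, -1, -1,  2]
Characteristic polynomial: det(λI − L) = λ(λ² − 4λ + 2)(λ − 2)²(λ² − 8λ + 14).
Roots: λ = 0; (λ² − 4λ + 2) = 0 ⇒ λ = 2 ± √2 ≈ 0.5858, 3.4142; (λ − 2) = 0 ⇒ λ = 2 (multiplicity 2); (λ² − 8λ + 14) = 0 ⇒ λ = 4 ± √2 ≈ 2.5858, 5.4142.
(Check: the roots sum (with multiplicity) to 16, matching trace L = Σdeg = 2·8 = 16.)
Laplacian eigenvalues: [0.0, 0.5858, 2.0, 2.0, 2.5858, 3.4142, 5.4142]. Largest eigenvalue (spectral radius) = 5.4142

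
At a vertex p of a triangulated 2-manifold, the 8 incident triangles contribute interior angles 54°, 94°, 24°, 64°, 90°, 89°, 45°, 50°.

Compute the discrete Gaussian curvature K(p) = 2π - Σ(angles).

Sum of angles = 510°. K = 360° - 510° = -150° = -5π/6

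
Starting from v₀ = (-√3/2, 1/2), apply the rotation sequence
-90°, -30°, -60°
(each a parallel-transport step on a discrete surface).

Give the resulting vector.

Total rotation: (-90°) + (-30°) + (-60°) = -180° ≡ 180° (mod 360°). Final vector: (0.8660, -0.5000)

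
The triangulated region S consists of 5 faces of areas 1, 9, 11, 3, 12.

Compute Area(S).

1 + 9 + 11 + 3 + 12 = 36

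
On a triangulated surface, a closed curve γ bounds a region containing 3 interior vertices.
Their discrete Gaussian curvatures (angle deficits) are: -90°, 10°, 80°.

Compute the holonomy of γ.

Holonomy = total enclosed curvature = (-90°) + 10° + 80° = 0°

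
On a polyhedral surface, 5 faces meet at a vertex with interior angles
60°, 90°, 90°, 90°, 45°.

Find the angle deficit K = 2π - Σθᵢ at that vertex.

Sum of angles = 375°. K = 360° - 375° = -15°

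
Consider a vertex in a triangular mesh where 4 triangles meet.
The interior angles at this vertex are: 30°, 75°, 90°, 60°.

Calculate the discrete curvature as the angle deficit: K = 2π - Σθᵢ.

Sum of angles = 255°. K = 360° - 255° = 105°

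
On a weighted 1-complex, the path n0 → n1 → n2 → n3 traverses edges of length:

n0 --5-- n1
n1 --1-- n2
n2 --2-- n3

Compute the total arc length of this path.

Arc length = 5 + 1 + 2 = 8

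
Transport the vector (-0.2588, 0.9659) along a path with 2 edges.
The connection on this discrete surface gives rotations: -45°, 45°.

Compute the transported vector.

Total rotation: (-45°) + 45° = 0°. Final vector: (-0.2588, 0.9659)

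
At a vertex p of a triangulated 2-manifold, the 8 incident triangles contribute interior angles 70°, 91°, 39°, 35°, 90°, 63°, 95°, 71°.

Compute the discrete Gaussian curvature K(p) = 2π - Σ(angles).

Sum of angles = 554°. K = 360° - 554° = -194° = -97π/90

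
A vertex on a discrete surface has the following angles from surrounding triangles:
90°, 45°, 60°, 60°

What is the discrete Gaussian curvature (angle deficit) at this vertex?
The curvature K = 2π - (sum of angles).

Sum of angles = 255°. K = 360° - 255° = 105°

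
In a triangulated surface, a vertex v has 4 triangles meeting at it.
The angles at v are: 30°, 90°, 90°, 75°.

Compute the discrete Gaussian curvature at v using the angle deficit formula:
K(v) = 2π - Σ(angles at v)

Sum of angles = 285°. K = 360° - 285° = 75° = 5π/12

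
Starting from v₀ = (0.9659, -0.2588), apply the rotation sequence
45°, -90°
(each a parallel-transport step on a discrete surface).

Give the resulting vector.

Total rotation: 45° + (-90°) = -45°. Final vector: (0.5000, -0.8660)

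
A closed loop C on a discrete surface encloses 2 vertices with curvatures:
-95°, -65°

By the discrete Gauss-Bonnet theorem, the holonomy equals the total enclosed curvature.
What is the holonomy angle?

Holonomy = total enclosed curvature = (-95°) + (-65°) = -160°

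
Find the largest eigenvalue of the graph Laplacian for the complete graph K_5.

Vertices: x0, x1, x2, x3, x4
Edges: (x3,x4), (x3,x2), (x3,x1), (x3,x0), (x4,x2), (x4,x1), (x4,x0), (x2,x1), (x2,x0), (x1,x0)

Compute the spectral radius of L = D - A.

For the complete graph K_n, L = nI − J (J = all-ones matrix). J has eigenvalues n (once, eigenvector 𝟙) and 0 (multiplicity n−1), so L has eigenvalues 0 (once) and n (multiplicity n−1). Here n = 5: eigenvalue 0 once and 5 with multiplicity 4.
Laplacian eigenvalues: [0.0, 5.0, 5.0, 5.0, 5.0]. Largest eigenvalue (spectral radius) = 5.0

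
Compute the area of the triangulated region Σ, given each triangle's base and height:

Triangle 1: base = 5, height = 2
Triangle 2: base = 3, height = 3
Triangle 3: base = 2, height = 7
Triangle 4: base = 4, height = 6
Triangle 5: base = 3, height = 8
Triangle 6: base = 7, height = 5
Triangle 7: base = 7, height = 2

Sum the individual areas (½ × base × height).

(1/2)×5×2 + (1/2)×3×3 + (1/2)×2×7 + (1/2)×4×6 + (1/2)×3×8 + (1/2)×7×5 + (1/2)×7×2 = 65.0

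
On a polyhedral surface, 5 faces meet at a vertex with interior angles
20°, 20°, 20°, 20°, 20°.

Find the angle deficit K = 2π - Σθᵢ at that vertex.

Sum of angles = 100°. K = 360° - 100° = 260° = 13π/9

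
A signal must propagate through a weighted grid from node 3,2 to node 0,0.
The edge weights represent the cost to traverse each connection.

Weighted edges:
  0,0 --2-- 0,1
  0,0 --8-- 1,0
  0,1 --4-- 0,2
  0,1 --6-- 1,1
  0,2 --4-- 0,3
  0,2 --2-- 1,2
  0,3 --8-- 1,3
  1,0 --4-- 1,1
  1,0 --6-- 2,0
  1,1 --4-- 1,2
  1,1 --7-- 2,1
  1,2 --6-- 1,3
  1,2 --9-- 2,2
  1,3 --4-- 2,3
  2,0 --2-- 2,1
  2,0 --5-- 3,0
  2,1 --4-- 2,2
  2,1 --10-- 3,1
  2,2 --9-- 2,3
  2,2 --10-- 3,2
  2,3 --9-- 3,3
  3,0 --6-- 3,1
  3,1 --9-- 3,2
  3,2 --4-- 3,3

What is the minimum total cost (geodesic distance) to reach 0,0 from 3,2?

Shortest path: 3,2 → 2,2 → 1,2 → 0,2 → 0,1 → 0,0, total weight = 27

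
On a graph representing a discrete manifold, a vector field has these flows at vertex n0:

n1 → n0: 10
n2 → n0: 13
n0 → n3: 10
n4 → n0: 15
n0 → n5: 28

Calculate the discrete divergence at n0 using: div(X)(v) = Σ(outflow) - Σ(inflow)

Divergence = sum of outgoing flows = (-10) + (-13) + 10 + (-15) + 28 = 0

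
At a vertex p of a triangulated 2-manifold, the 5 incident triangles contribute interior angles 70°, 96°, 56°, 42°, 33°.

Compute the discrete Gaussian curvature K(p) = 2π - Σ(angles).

Sum of angles = 297°. K = 360° - 297° = 63° = 7π/20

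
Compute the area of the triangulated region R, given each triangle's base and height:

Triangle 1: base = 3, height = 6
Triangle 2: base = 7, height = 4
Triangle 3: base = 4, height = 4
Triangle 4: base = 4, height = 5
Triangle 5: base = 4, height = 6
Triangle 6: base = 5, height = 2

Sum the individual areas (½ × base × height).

(1/2)×3×6 + (1/2)×7×4 + (1/2)×4×4 + (1/2)×4×5 + (1/2)×4×6 + (1/2)×5×2 = 58.0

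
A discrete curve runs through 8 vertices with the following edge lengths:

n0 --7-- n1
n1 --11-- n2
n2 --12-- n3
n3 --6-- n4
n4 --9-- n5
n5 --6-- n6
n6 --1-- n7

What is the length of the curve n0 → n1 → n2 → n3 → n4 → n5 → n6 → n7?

Arc length = 7 + 11 + 12 + 6 + 9 + 6 + 1 = 52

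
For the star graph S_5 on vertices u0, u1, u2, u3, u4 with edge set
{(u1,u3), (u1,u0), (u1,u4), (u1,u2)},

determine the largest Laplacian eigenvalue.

The star S_5 is the complete bipartite graph K_{1,4} (one hub of degree 4, 4 leaves of degree 1). The Laplacian spectrum of K_{p,q} is 0, p (multiplicity q−1), q (multiplicity p−1), p+q. With p = 1, q = 4: 0 once, 1 with multiplicity 3, and 5 once. (Check: trace L = sum of degrees = 8 = 3·1 + 5.)
Laplacian eigenvalues: [0.0, 1.0, 1.0, 1.0, 5.0]. Largest eigenvalue (spectral radius) = 5.0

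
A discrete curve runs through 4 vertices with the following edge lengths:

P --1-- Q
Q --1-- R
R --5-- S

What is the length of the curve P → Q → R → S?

Arc length = 1 + 1 + 5 = 7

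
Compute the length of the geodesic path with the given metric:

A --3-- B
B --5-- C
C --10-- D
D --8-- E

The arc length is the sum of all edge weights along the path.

Arc length = 3 + 5 + 10 + 8 = 26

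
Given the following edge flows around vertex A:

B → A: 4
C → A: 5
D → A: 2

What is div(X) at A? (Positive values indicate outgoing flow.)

Divergence = sum of outgoing flows = (-4) + (-5) + (-2) = -11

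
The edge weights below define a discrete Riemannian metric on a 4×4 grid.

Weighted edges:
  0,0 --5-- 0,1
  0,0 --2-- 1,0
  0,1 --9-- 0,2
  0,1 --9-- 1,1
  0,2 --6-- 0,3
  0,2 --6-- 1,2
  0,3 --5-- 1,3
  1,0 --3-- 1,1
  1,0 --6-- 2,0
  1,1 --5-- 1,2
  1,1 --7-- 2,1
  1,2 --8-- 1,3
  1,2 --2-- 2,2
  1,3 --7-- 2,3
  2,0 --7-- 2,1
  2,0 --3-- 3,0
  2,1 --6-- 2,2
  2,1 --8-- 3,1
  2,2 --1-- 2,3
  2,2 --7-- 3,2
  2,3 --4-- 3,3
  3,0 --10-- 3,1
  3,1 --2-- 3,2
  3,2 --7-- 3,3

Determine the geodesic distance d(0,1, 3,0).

Shortest path: 0,1 → 0,0 → 1,0 → 2,0 → 3,0, total weight = 16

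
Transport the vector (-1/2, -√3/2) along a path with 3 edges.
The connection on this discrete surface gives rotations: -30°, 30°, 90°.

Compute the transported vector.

Total rotation: (-30°) + 30° + 90° = 90°. Final vector: (0.8660, -0.5000)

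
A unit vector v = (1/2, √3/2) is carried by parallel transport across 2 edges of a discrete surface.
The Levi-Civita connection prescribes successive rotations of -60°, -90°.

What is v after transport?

Total rotation: (-60°) + (-90°) = -150°. Final vector: (0, -1)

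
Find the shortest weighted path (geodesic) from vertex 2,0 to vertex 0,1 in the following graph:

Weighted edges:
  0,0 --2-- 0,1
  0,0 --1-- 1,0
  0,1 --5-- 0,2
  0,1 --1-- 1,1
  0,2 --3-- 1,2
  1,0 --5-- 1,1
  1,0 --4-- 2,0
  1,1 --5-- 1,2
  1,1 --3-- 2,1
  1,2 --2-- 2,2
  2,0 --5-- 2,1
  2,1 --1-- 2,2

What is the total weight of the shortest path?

Shortest path: 2,0 → 1,0 → 0,0 → 0,1, total weight = 7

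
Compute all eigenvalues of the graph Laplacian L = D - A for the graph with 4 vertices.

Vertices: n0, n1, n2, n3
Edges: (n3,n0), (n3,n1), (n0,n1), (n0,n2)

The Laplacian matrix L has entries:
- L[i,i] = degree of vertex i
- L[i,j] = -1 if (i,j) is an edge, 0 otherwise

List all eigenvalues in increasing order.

Degrees: deg(n0) = 3, deg(n1) = 2, deg(n2) = 1, deg(n3) = 2.
L = D − A with rows/columns ordered (n0, n1, n2, n3):
  [ 3, -1, -1, -1]
  [-1,  2,  0, -1]
  [-1,  0,  1,  0]
  [-1, -1,  0,  2]
Characteristic polynomial: det(λI − L) = λ(λ − 1)(λ − 3)(λ − 4).
Roots: λ = 0; (λ − 1) = 0 ⇒ λ = 1; (λ − 3) = 0 ⇒ λ = 3; (λ − 4) = 0 ⇒ λ = 4.
(Check: the roots sum (with multiplicity) to 8, matching trace L = Σdeg = 2·4 = 8.)
Laplacian eigenvalues (increasing order): [0.0, 1.0, 3.0, 4.0]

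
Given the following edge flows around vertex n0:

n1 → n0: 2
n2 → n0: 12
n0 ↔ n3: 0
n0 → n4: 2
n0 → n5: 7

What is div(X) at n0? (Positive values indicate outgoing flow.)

Divergence = sum of outgoing flows = (-2) + (-12) + 0 + 2 + 7 = -5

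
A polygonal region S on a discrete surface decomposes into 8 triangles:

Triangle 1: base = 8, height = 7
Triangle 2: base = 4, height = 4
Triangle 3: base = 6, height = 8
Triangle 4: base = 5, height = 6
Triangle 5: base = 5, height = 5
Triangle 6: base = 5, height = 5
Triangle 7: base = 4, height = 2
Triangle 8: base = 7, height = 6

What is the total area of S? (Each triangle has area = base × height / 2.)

(1/2)×8×7 + (1/2)×4×4 + (1/2)×6×8 + (1/2)×5×6 + (1/2)×5×5 + (1/2)×5×5 + (1/2)×4×2 + (1/2)×7×6 = 125.0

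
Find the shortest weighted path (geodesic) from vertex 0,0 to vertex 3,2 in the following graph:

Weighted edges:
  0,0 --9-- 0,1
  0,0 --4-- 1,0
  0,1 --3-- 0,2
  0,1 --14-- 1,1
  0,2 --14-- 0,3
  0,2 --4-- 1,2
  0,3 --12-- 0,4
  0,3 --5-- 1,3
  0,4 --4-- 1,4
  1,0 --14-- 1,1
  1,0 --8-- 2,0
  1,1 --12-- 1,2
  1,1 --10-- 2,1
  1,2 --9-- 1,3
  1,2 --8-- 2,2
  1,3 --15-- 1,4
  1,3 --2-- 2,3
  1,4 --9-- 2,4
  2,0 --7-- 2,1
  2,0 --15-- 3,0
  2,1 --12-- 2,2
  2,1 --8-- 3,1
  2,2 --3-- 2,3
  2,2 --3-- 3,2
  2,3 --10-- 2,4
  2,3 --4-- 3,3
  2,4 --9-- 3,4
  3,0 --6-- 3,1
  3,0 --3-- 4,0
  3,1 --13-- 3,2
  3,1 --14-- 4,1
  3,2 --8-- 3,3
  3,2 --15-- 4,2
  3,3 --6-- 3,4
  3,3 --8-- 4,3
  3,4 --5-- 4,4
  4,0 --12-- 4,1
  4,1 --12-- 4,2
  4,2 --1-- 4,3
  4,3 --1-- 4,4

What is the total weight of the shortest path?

Shortest path: 0,0 → 0,1 → 0,2 → 1,2 → 2,2 → 3,2, total weight = 27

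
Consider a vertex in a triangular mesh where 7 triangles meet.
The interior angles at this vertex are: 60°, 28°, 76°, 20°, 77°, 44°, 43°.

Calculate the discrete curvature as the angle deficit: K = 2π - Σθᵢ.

Sum of angles = 348°. K = 360° - 348° = 12° = π/15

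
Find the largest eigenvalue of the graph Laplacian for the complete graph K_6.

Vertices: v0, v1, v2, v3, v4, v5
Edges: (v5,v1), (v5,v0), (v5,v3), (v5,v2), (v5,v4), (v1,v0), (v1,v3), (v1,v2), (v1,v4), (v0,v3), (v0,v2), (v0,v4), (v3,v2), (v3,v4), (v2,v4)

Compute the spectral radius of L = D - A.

For the complete graph K_n, L = nI − J (J = all-ones matrix). J has eigenvalues n (once, eigenvector 𝟙) and 0 (multiplicity n−1), so L has eigenvalues 0 (once) and n (multiplicity n−1). Here n = 6: eigenvalue 0 once and 6 with multiplicity 5.
Laplacian eigenvalues: [0.0, 6.0, 6.0, 6.0, 6.0, 6.0]. Largest eigenvalue (spectral radius) = 6.0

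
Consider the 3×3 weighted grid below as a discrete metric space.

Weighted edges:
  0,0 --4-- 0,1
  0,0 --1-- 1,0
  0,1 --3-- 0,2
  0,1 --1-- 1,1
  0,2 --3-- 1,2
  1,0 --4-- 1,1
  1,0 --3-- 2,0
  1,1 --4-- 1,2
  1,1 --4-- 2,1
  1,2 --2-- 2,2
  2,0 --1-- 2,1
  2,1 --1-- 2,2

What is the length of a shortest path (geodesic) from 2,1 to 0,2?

Shortest path: 2,1 → 2,2 → 1,2 → 0,2, total weight = 6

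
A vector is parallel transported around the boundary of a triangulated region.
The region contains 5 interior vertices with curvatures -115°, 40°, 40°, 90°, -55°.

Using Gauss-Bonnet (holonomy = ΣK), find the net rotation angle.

Holonomy = total enclosed curvature = (-115°) + 40° + 40° + 90° + (-55°) = 0°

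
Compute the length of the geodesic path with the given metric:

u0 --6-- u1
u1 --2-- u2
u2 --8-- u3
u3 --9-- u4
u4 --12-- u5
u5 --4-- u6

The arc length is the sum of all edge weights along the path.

Arc length = 6 + 2 + 8 + 9 + 12 + 4 = 41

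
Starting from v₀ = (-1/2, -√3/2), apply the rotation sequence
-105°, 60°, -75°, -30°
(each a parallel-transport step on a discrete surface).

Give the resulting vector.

Total rotation: (-105°) + 60° + (-75°) + (-30°) = -150°. Final vector: (0, 1)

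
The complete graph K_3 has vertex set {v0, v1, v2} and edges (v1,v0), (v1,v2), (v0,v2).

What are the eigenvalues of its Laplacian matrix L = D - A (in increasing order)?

For the complete graph K_n, L = nI − J (J = all-ones matrix). J has eigenvalues n (once, eigenvector 𝟙) and 0 (multiplicity n−1), so L has eigenvalues 0 (once) and n (multiplicity n−1). Here n = 3: eigenvalue 0 once and 3 with multiplicity 2.
Laplacian eigenvalues (increasing order): [0.0, 3.0, 3.0]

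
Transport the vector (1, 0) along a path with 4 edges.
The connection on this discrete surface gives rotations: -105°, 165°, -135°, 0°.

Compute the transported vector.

Total rotation: (-105°) + 165° + (-135°) + 0° = -75°. Final vector: (0.2588, -0.9659)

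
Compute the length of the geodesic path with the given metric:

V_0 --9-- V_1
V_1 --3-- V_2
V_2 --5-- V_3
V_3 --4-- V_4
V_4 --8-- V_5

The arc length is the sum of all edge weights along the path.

Arc length = 9 + 3 + 5 + 4 + 8 = 29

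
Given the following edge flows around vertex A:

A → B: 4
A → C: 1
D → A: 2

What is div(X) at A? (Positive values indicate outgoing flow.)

Divergence = sum of outgoing flows = 4 + 1 + (-2) = 3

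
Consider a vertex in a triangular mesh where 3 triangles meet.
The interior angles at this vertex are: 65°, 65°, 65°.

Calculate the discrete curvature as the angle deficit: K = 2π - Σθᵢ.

Sum of angles = 195°. K = 360° - 195° = 165° = 11π/12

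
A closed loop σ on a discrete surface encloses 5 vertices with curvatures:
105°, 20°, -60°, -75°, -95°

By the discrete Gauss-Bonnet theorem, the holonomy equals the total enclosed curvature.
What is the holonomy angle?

Holonomy = total enclosed curvature = 105° + 20° + (-60°) + (-75°) + (-95°) = -105°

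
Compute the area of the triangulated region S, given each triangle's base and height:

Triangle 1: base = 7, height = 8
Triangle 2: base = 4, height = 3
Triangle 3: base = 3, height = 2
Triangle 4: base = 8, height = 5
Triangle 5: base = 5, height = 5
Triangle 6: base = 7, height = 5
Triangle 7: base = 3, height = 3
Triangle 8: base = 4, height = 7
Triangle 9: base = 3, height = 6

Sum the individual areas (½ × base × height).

(1/2)×7×8 + (1/2)×4×3 + (1/2)×3×2 + (1/2)×8×5 + (1/2)×5×5 + (1/2)×7×5 + (1/2)×3×3 + (1/2)×4×7 + (1/2)×3×6 = 114.5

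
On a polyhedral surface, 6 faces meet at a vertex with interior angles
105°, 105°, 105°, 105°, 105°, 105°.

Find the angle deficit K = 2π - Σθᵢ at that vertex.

Sum of angles = 630°. K = 360° - 630° = -270° = -3π/2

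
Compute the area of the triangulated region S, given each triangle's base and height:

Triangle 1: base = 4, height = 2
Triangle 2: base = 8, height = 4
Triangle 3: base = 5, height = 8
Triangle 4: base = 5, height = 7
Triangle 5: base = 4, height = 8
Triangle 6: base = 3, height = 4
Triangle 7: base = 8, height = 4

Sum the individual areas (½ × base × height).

(1/2)×4×2 + (1/2)×8×4 + (1/2)×5×8 + (1/2)×5×7 + (1/2)×4×8 + (1/2)×3×4 + (1/2)×8×4 = 95.5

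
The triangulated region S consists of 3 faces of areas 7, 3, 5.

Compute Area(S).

7 + 3 + 5 = 15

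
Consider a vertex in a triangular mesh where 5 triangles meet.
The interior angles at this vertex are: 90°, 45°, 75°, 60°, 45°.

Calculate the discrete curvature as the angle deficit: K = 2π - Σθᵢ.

Sum of angles = 315°. K = 360° - 315° = 45°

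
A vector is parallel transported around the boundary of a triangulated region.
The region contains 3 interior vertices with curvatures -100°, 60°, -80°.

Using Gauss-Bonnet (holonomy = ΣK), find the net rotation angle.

Holonomy = total enclosed curvature = (-100°) + 60° + (-80°) = -120°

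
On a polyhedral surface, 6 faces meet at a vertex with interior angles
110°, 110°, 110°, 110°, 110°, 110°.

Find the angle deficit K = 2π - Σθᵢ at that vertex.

Sum of angles = 660°. K = 360° - 660° = -300° = -5π/3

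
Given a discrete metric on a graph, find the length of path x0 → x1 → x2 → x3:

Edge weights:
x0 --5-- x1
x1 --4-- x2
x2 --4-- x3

Arc length = 5 + 4 + 4 = 13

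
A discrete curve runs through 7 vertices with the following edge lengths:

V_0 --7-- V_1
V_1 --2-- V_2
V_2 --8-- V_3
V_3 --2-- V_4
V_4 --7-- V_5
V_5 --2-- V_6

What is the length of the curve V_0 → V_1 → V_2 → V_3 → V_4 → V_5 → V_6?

Arc length = 7 + 2 + 8 + 2 + 7 + 2 = 28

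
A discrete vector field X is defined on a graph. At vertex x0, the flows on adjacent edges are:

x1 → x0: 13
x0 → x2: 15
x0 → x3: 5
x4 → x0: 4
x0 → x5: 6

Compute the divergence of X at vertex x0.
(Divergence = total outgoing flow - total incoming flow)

Divergence = sum of outgoing flows = (-13) + 15 + 5 + (-4) + 6 = 9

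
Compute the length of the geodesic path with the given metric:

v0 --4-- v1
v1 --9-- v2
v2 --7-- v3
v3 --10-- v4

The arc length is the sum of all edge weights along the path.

Arc length = 4 + 9 + 7 + 10 = 30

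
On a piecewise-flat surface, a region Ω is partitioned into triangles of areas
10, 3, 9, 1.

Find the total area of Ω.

10 + 3 + 9 + 1 = 23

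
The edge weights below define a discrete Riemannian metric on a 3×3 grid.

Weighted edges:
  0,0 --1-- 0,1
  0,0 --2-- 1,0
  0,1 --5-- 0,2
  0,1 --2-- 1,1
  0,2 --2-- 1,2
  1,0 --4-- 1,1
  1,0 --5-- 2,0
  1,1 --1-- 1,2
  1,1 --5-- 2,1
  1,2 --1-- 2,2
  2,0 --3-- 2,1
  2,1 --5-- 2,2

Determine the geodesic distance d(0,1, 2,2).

Shortest path: 0,1 → 1,1 → 1,2 → 2,2, total weight = 4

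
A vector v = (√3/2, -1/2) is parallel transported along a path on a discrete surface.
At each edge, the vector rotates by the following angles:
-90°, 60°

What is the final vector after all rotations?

Total rotation: (-90°) + 60° = -30°. Final vector: (0.5000, -0.8660)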